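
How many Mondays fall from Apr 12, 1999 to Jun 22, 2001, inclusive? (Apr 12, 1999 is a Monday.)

115

Apr 12, 1999 is a Monday; the first Monday on or after it is Apr 12, 1999.
From Apr 12, 1999 to Jun 22, 2001: 263 + 366 + 173 = 802 days (rest of 1999, 2000, to Jun 22, 2001 in 2001).
802 ÷ 7 = 114 full weeks with remainder 4, so 114 more Mondays after the first → 115.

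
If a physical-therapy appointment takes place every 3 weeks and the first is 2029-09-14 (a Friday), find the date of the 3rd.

The 3rd occurrence is 2 intervals after the first: 2 × 21 = 42 days after 2029-09-14.
September has 30 days — 16 days to the end of September leaves 26.
26 days into October → 2029-10-26.

2029-10-26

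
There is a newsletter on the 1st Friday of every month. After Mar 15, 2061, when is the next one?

Apr 1, 2061

Mar 2061 starts on a Tuesday, so its 1st Friday is Mar 4, 2061 (3 days in).
That is not after Mar 15, 2061, so look at Apr 2061.
Apr 2061 starts on a Friday, so its 1st Friday is Apr 1, 2061.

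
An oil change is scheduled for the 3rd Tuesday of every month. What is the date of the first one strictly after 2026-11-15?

2026-11-17

November 2026 starts on a Sunday; its first Tuesday is the 3rd, so the 3rd Tuesday is the 17th — 2026-11-17.
2026-11-17 is after 2026-11-15, so that is the next one.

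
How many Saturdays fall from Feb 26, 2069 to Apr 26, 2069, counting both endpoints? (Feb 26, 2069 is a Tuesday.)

Feb 26, 2069 is a Tuesday; the first Saturday on or after it is Mar 2, 2069 (4 days later).
From Mar 2, 2069 to Apr 26, 2069: 29 + 26 = 55 days (rest of Mar, Apr).
55 ÷ 7 = 7 full weeks with remainder 6, so 7 more Saturdays after the first → 8.

8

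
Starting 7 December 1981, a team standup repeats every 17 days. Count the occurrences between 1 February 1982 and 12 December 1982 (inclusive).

18

Occurrences land 17·i days after 7 December 1981 for i = 0, 1, 2, …
1 February 1982 is 56 days after the start; 56 ÷ 17 = 3 remainder 5; since the remainder is 5, round up to i = 4. First occurrence in the window: #5 on 13 February 1982 (4×17 = 68 days in).
12 December 1982 is 370 days after the start; 370 ÷ 17 = 21 remainder 13. Last occurrence in the window: #22 on 29 November 1982.
Occurrences #5 through #22: 18 in total.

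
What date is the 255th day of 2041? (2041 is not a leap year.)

Jan has 31 days (255 − 31 = 224 remain).
Feb has 28 days (224 − 28 = 196 remain).
Mar has 31 days (196 − 31 = 165 remain).
Apr has 30 days (165 − 30 = 135 remain).
May has 31 days (135 − 31 = 104 remain).
Jun has 30 days (104 − 30 = 74 remain).
Jul has 31 days (74 − 31 = 43 remain).
Aug has 31 days (43 − 31 = 12 remain).
12 into Sep → Sep 12.

Sep 12, 2041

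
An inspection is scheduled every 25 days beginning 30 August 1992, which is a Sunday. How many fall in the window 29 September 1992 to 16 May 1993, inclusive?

Occurrences land 25·i days after 30 August 1992 for i = 0, 1, 2, …
29 September 1992 is 30 days after the start; 30 ÷ 25 = 1 remainder 5; since the remainder is 5, round up to i = 2. First occurrence in the window: #3 on 19 October 1992 (2×25 = 50 days in).
16 May 1993 is 259 days after the start; 259 ÷ 25 = 10 remainder 9. Last occurrence in the window: #11 on 7 May 1993.
Occurrences #3 through #11: 9 in total.

9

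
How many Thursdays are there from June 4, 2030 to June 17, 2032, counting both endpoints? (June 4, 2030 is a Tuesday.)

107

June 4, 2030 is a Tuesday; the first Thursday on or after it is June 6, 2030 (2 days later).
From June 6, 2030 to June 17, 2032: 208 + 365 + 169 = 742 days (rest of 2030, 2031, to June 17, 2032 in 2032).
742 ÷ 7 = 106 full weeks with remainder 0, so 106 more Thursdays after the first → 107.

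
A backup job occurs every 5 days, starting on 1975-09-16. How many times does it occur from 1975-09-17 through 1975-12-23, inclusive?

19

Occurrences land 5·i days after 1975-09-16 for i = 0, 1, 2, …
1975-09-17 is 1 day after the start; 1 ÷ 5 = 0 remainder 1; since the remainder is 1, round up to i = 1. First occurrence in the window: #2 on 1975-09-21 (1×5 = 5 days in).
1975-12-23 is 98 days after the start; 98 ÷ 5 = 19 remainder 3. Last occurrence in the window: #20 on 1975-12-20.
Occurrences #2 through #20: 19 in total.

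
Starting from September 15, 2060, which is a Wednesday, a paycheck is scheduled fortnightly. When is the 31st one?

November 9, 2061

The 31st occurrence is 30 intervals after the first: 30 × 14 = 420 days after September 15, 2060.
September has 30 days — 15 days to the end of September leaves 405.
From end of September to end of 2060 is 92 days (313 left).
January has 31 days (282 left).
February has 28 days (254 left).
March has 31 days (223 left).
April has 30 days (193 left).
May has 31 days (162 left).
June has 30 days (132 left).
July has 31 days (101 left).
August has 31 days (70 left).
September has 30 days (40 left).
October has 31 days (9 left).
9 days into November → November 9, 2061.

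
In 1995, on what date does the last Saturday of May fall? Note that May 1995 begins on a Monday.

May 27, 1995

May 1995 begins on a Monday, so the first Saturday is May 6 (5 days later).
May 1995 has 31 days. Adding weeks: 6, 13, 20, 27 — the last one ≤ 31 is the 27th.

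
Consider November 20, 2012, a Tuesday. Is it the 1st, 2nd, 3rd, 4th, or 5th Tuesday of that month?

3rd

Day 20 falls in week ⌈20/7⌉ of the month.
Days 1–7 hold the 1st Tuesday, 8–14 the 2nd, 15–21 the 3rd, 22–28 the 4th, 29–31 the 5th.
20 is in the range for the 3rd.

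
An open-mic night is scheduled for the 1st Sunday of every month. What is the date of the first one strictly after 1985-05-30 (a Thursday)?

May 1985 starts on a Wednesday, so its 1st Sunday is 1985-05-05 (4 days in).
That is not after 1985-05-30, so look at June 1985.
June 1985 starts on a Saturday, so its 1st Sunday is 1985-06-02 (1 day in).

1985-06-02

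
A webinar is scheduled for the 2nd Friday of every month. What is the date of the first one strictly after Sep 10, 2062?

Sep 2062 starts on a Friday; its first Friday is the 1st, so the 2nd Friday is the 8th — Sep 8, 2062.
That is not after Sep 10, 2062, so look at Oct 2062.
Oct 2062 starts on a Sunday; its first Friday is the 6th, so the 2nd Friday is the 13th — Oct 13, 2062.

Oct 13, 2062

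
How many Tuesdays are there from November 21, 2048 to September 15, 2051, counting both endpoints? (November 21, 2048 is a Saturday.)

147

November 21, 2048 is a Saturday; the first Tuesday on or after it is November 24, 2048 (3 days later).
From November 24, 2048 to September 15, 2051: 37 + 365 + 365 + 258 = 1025 days (rest of 2048, 2049, 2050, to September 15, 2051 in 2051).
1025 ÷ 7 = 146 full weeks with remainder 3, so 146 more Tuesdays after the first → 147.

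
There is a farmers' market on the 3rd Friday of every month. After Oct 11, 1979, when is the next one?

Oct 19, 1979

Oct 1979 starts on a Monday; its first Friday is the 5th, so the 3rd Friday is the 19th — Oct 19, 1979.
Oct 19, 1979 is after Oct 11, 1979, so that is the next one.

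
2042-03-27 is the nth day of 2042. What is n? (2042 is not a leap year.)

Days in months before March: 31 + 28 = 59.
Plus 27 days into March → day 86.

86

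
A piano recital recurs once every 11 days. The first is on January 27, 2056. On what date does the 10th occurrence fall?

May 5, 2056

The 10th occurrence is 9 intervals after the first: 9 × 11 = 99 days after January 27, 2056.
January has 31 days — 4 days to the end of January leaves 95.
February has 29 days (66 left).
March has 31 days (35 left).
April has 30 days (5 left).
5 days into May → May 5, 2056.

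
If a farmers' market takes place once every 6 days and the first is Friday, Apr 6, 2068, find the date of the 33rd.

Oct 15, 2068

The 33rd occurrence is 32 intervals after the first: 32 × 6 = 192 days after Apr 6, 2068.
Apr has 30 days — 24 days to the end of Apr leaves 168.
May has 31 days (137 left).
Jun has 30 days (107 left).
Jul has 31 days (76 left).
Aug has 31 days (45 left).
Sep has 30 days (15 left).
15 days into Oct → Oct 15, 2068.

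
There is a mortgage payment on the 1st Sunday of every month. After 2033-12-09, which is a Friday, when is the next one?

December 2033 starts on a Thursday, so its 1st Sunday is 2033-12-04 (3 days in).
That is not after 2033-12-09, so look at January 2034.
January 2034 starts on a Sunday, so its 1st Sunday is 2034-01-01.

2034-01-01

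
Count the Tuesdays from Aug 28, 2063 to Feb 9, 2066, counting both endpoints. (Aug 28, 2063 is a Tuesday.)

Aug 28, 2063 is a Tuesday; the first Tuesday on or after it is Aug 28, 2063.
From Aug 28, 2063 to Feb 9, 2066: 125 + 366 + 365 + 40 = 896 days (rest of 2063, 2064, 2065, to Feb 9, 2066 in 2066).
896 ÷ 7 = 128 full weeks with remainder 0, so 128 more Tuesdays after the first → 129.

129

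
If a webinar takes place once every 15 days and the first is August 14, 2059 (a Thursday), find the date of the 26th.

August 23, 2060

The 26th occurrence is 25 intervals after the first: 25 × 15 = 375 days after August 14, 2059.
August has 31 days — 17 days to the end of August leaves 358.
September has 30 days (328 left).
October has 31 days (297 left).
November has 30 days (267 left).
December has 31 days (236 left).
January has 31 days (205 left).
February has 29 days (176 left).
March has 31 days (145 left).
April has 30 days (115 left).
May has 31 days (84 left).
June has 30 days (54 left).
July has 31 days (23 left).
23 days into August → August 23, 2060.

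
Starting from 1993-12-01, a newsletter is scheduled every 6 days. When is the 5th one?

The 5th occurrence is 4 intervals after the first: 4 × 6 = 24 days after 1993-12-01.
24 days later is 1993-12-25.

1993-12-25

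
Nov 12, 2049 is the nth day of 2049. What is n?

316

Days in months before Nov: 31 + 28 + 31 + 30 + 31 + 30 + 31 + 31 + 30 + 31 = 304.
Plus 12 days into Nov → day 316.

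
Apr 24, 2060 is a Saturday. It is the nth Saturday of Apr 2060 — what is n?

4th

Day 24 falls in week ⌈24/7⌉ of the month.
Days 1–7 hold the 1st Saturday, 8–14 the 2nd, 15–21 the 3rd, 22–28 the 4th, 29–31 the 5th.
24 is in the range for the 4th.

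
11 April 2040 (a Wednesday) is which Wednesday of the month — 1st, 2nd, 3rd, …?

2nd

Day 11 falls in week ⌈11/7⌉ of the month.
Days 1–7 hold the 1st Wednesday, 8–14 the 2nd, 15–21 the 3rd, 22–28 the 4th, 29–31 the 5th.
11 is in the range for the 2nd.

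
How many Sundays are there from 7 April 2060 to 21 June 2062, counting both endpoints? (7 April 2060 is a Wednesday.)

7 April 2060 is a Wednesday; the first Sunday on or after it is 11 April 2060 (4 days later).
From 11 April 2060 to 21 June 2062: 264 + 365 + 172 = 801 days (rest of 2060, 2061, to 21 June 2062 in 2062).
801 ÷ 7 = 114 full weeks with remainder 3, so 114 more Sundays after the first → 115.

115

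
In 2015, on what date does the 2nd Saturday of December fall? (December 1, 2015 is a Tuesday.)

December 2015 begins on a Tuesday, so the first Saturday is December 5 (4 days later).
The 2nd Saturday is 1 weeks later: 5 + 7 = 12.

December 12, 2015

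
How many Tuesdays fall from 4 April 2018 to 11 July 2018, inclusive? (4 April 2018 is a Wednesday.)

4 April 2018 is a Wednesday; the first Tuesday on or after it is 10 April 2018 (6 days later).
From 10 April 2018 to 11 July 2018: 20 + 31 + 30 + 11 = 92 days (rest of April, May, June, July).
92 ÷ 7 = 13 full weeks with remainder 1, so 13 more Tuesdays after the first → 14.

14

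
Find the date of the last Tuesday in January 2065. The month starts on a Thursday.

January 2065 begins on a Thursday, so the first Tuesday is January 6 (5 days later).
January 2065 has 31 days. Adding weeks: 6, 13, 20, 27 — the last one ≤ 31 is the 27th.

27 January 2065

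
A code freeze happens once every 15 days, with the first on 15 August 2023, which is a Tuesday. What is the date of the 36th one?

21 January 2025

The 36th occurrence is 35 intervals after the first: 35 × 15 = 525 days after 15 August 2023.
August has 31 days — 16 days to the end of August leaves 509.
From end of August to end of 2023 is 122 days (387 left).
2024 has 366 days (21 left).
21 days into January → 21 January 2025.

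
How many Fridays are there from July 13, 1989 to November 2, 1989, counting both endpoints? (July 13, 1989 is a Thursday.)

July 13, 1989 is a Thursday; the first Friday on or after it is July 14, 1989 (1 day later).
From July 14, 1989 to November 2, 1989: 17 + 31 + 30 + 31 + 2 = 111 days (rest of July, August, September, October, November).
111 ÷ 7 = 15 full weeks with remainder 6, so 15 more Fridays after the first → 16.

16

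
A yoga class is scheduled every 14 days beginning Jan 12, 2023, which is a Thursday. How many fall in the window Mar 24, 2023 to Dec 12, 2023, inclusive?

18

Occurrences land 14·i days after Jan 12, 2023 for i = 0, 1, 2, …
Mar 24, 2023 is 71 days after the start; 71 ÷ 14 = 5 remainder 1; since the remainder is 1, round up to i = 6. First occurrence in the window: #7 on Apr 6, 2023 (6×14 = 84 days in).
Dec 12, 2023 is 334 days after the start; 334 ÷ 14 = 23 remainder 12. Last occurrence in the window: #24 on Nov 30, 2023.
Occurrences #7 through #24: 18 in total.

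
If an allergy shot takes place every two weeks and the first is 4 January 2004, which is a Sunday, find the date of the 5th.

The 5th occurrence is 4 intervals after the first: 4 × 14 = 56 days after 4 January 2004.
January has 31 days — 27 days to the end of January leaves 29.
29 days into February → 29 February 2004.

29 February 2004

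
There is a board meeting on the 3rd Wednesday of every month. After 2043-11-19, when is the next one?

2043-12-16

November 2043 starts on a Sunday; its first Wednesday is the 4th, so the 3rd Wednesday is the 18th — 2043-11-18.
That is not after 2043-11-19, so look at December 2043.
December 2043 starts on a Tuesday; its first Wednesday is the 2nd, so the 3rd Wednesday is the 16th — 2043-12-16.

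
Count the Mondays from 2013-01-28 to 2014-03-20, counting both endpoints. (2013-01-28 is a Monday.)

2013-01-28 is a Monday; the first Monday on or after it is 2013-01-28.
From 2013-01-28 to 2014-03-20: 337 + 79 = 416 days (rest of 2013, to 2014-03-20 in 2014).
416 ÷ 7 = 59 full weeks with remainder 3, so 59 more Mondays after the first → 60.

60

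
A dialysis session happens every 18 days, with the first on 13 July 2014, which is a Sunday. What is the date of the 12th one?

The 12th occurrence is 11 intervals after the first: 11 × 18 = 198 days after 13 July 2014.
July has 31 days — 18 days to the end of July leaves 180.
August has 31 days (149 left).
September has 30 days (119 left).
October has 31 days (88 left).
November has 30 days (58 left).
December has 31 days (27 left).
27 days into January → 27 January 2015.

27 January 2015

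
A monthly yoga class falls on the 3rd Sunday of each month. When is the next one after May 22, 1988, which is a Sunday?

June 19, 1988

May 1988 starts on a Sunday; its first Sunday is the 1st, so the 3rd Sunday is the 15th — May 15, 1988.
That is not after May 22, 1988, so look at June 1988.
June 1988 starts on a Wednesday; its first Sunday is the 5th, so the 3rd Sunday is the 19th — June 19, 1988.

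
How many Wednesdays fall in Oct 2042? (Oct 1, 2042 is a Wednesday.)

5

Oct 1, 2042 is a Wednesday; the first Wednesday on or after it is Oct 1, 2042.
From Oct 1, 2042 to Oct 31, 2042 is 31 − 1 = 30 days.
30 ÷ 7 = 4 full weeks with remainder 2, so 4 more Wednesdays after the first → 5.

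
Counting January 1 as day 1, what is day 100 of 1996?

January has 31 days (100 − 31 = 69 remain).
February has 29 days (69 − 29 = 40 remain).
March has 31 days (40 − 31 = 9 remain).
9 into April → April 9.

9 April 1996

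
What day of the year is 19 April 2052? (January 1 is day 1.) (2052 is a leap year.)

Days in months before April: 31 + 29 + 31 = 91.
Plus 19 days into April → day 110.

110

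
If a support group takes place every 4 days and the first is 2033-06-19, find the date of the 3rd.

The 3rd occurrence is 2 intervals after the first: 2 × 4 = 8 days after 2033-06-19.
8 days later is 2033-06-27.

2033-06-27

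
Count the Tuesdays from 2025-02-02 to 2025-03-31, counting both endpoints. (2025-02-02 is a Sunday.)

2025-02-02 is a Sunday; the first Tuesday on or after it is 2025-02-04 (2 days later).
From 2025-02-04 to 2025-03-31: 24 + 31 = 55 days (rest of February, March).
55 ÷ 7 = 7 full weeks with remainder 6, so 7 more Tuesdays after the first → 8.

8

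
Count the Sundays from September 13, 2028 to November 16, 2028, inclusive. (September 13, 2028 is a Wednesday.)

September 13, 2028 is a Wednesday; the first Sunday on or after it is September 17, 2028 (4 days later).
From September 17, 2028 to November 16, 2028: 13 + 31 + 16 = 60 days (rest of September, October, November).
60 ÷ 7 = 8 full weeks with remainder 4, so 8 more Sundays after the first → 9.

9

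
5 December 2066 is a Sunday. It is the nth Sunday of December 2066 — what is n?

Day 5 falls in week ⌈5/7⌉ of the month.
Days 1–7 hold the 1st Sunday, 8–14 the 2nd, 15–21 the 3rd, 22–28 the 4th, 29–31 the 5th.
5 is in the range for the 1st.

1st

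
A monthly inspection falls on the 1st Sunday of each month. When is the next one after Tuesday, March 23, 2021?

March 2021 starts on a Monday, so its 1st Sunday is March 7, 2021 (6 days in).
That is not after March 23, 2021, so look at April 2021.
April 2021 starts on a Thursday, so its 1st Sunday is April 4, 2021 (3 days in).

April 4, 2021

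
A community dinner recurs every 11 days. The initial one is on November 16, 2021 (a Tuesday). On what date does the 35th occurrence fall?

November 25, 2022

The 35th occurrence is 34 intervals after the first: 34 × 11 = 374 days after November 16, 2021.
November has 30 days — 14 days to the end of November leaves 360.
December has 31 days (329 left).
January has 31 days (298 left).
February has 28 days (270 left).
March has 31 days (239 left).
April has 30 days (209 left).
May has 31 days (178 left).
June has 30 days (148 left).
July has 31 days (117 left).
August has 31 days (86 left).
September has 30 days (56 left).
October has 31 days (25 left).
25 days into November → November 25, 2022.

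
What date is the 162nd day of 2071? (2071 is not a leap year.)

January has 31 days (162 − 31 = 131 remain).
February has 28 days (131 − 28 = 103 remain).
March has 31 days (103 − 31 = 72 remain).
April has 30 days (72 − 30 = 42 remain).
May has 31 days (42 − 31 = 11 remain).
11 into June → June 11.

11 June 2071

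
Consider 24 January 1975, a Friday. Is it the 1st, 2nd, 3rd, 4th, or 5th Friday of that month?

Day 24 falls in week ⌈24/7⌉ of the month.
Days 1–7 hold the 1st Friday, 8–14 the 2nd, 15–21 the 3rd, 22–28 the 4th, 29–31 the 5th.
24 is in the range for the 4th.

4th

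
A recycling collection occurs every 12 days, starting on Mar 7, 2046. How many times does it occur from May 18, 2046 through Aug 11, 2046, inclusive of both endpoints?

8

Occurrences land 12·i days after Mar 7, 2046 for i = 0, 1, 2, …
May 18, 2046 is 72 days after the start; 72 ÷ 12 = 6 remainder 0. First occurrence in the window: #7 on May 18, 2046 (6×12 = 72 days in).
Aug 11, 2046 is 157 days after the start; 157 ÷ 12 = 13 remainder 1. Last occurrence in the window: #14 on Aug 10, 2046.
Occurrences #7 through #14: 8 in total.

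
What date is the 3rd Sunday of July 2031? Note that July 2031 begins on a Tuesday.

July 2031 begins on a Tuesday, so the first Sunday is July 6 (5 days later).
The 3rd Sunday is 2 weeks later: 6 + 14 = 20.

July 20, 2031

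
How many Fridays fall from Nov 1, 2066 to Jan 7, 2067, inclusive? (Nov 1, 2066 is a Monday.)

10

Nov 1, 2066 is a Monday; the first Friday on or after it is Nov 5, 2066 (4 days later).
From Nov 5, 2066 to Jan 7, 2067: 25 + 31 + 7 = 63 days (rest of Nov, Dec, Jan).
63 ÷ 7 = 9 full weeks with remainder 0, so 9 more Fridays after the first → 10.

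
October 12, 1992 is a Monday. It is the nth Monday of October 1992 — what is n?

Day 12 falls in week ⌈12/7⌉ of the month.
Days 1–7 hold the 1st Monday, 8–14 the 2nd, 15–21 the 3rd, 22–28 the 4th, 29–31 the 5th.
12 is in the range for the 2nd.

2nd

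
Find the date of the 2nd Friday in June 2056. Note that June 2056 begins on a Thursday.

2056-06-09

June 2056 begins on a Thursday, so the first Friday is June 2 (1 day later).
The 2nd Friday is 1 weeks later: 2 + 7 = 9.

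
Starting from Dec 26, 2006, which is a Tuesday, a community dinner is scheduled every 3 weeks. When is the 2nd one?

Jan 16, 2007

The 2nd occurrence is 1 interval after the first: 1 × 21 = 21 days after Dec 26, 2006.
Dec has 31 days — 5 days to the end of Dec leaves 16.
16 days into Jan → Jan 16, 2007.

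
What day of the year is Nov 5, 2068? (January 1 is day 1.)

310

Days in months before Nov: 31 + 29 + 31 + 30 + 31 + 30 + 31 + 31 + 30 + 31 = 305.
Plus 5 days into Nov → day 310.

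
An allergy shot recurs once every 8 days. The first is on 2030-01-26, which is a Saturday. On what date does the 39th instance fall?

The 39th occurrence is 38 intervals after the first: 38 × 8 = 304 days after 2030-01-26.
January has 31 days — 5 days to the end of January leaves 299.
February has 28 days (271 left).
March has 31 days (240 left).
April has 30 days (210 left).
May has 31 days (179 left).
June has 30 days (149 left).
July has 31 days (118 left).
August has 31 days (87 left).
September has 30 days (57 left).
October has 31 days (26 left).
26 days into November → 2030-11-26.

2030-11-26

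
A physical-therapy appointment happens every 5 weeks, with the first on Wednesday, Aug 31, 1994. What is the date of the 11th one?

The 11th occurrence is 10 intervals after the first: 10 × 35 = 350 days after Aug 31, 1994.
Aug has 31 days — 0 days to the end of Aug leaves 350.
Sep has 30 days (320 left).
Oct has 31 days (289 left).
Nov has 30 days (259 left).
Dec has 31 days (228 left).
Jan has 31 days (197 left).
Feb has 28 days (169 left).
Mar has 31 days (138 left).
Apr has 30 days (108 left).
May has 31 days (77 left).
Jun has 30 days (47 left).
Jul has 31 days (16 left).
16 days into Aug → Aug 16, 1995.

Aug 16, 1995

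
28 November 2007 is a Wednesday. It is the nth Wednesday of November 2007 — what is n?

4th

Day 28 falls in week ⌈28/7⌉ of the month.
Days 1–7 hold the 1st Wednesday, 8–14 the 2nd, 15–21 the 3rd, 22–28 the 4th, 29–31 the 5th.
28 is in the range for the 4th.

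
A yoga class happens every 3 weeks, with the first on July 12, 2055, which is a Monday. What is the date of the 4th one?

The 4th occurrence is 3 intervals after the first: 3 × 21 = 63 days after July 12, 2055.
July has 31 days — 19 days to the end of July leaves 44.
August has 31 days (13 left).
13 days into September → September 13, 2055.

September 13, 2055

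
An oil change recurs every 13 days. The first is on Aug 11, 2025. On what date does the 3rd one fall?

The 3rd occurrence is 2 intervals after the first: 2 × 13 = 26 days after Aug 11, 2025.
Aug has 31 days — 20 days to the end of Aug leaves 6.
6 days into Sep → Sep 6, 2025.

Sep 6, 2025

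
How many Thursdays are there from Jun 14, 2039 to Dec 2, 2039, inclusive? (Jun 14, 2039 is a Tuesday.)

25

Jun 14, 2039 is a Tuesday; the first Thursday on or after it is Jun 16, 2039 (2 days later).
From Jun 16, 2039 to Dec 2, 2039: 14 + 31 + 31 + 30 + 31 + 30 + 2 = 169 days (rest of Jun, Jul, Aug, Sep, Oct, Nov, Dec).
169 ÷ 7 = 24 full weeks with remainder 1, so 24 more Thursdays after the first → 25.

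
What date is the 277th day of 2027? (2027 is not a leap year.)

January has 31 days (277 − 31 = 246 remain).
February has 28 days (246 − 28 = 218 remain).
March has 31 days (218 − 31 = 187 remain).
April has 30 days (187 − 30 = 157 remain).
May has 31 days (157 − 31 = 126 remain).
June has 30 days (126 − 30 = 96 remain).
July has 31 days (96 − 31 = 65 remain).
August has 31 days (65 − 31 = 34 remain).
September has 30 days (34 − 30 = 4 remain).
4 into October → October 4.

2027-10-04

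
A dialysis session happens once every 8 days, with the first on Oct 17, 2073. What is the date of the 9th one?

The 9th occurrence is 8 intervals after the first: 8 × 8 = 64 days after Oct 17, 2073.
Oct has 31 days — 14 days to the end of Oct leaves 50.
Nov has 30 days (20 left).
20 days into Dec → Dec 20, 2073.

Dec 20, 2073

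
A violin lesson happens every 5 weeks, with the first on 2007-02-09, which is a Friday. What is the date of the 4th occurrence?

The 4th occurrence is 3 intervals after the first: 3 × 35 = 105 days after 2007-02-09.
February has 28 days — 19 days to the end of February leaves 86.
March has 31 days (55 left).
April has 30 days (25 left).
25 days into May → 2007-05-25.

2007-05-25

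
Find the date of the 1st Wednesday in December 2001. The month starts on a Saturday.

December 2001 begins on a Saturday, so the first Wednesday is December 5 (4 days later).

5 December 2001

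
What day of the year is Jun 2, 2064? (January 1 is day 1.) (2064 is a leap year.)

154

Days in months before Jun: 31 + 29 + 31 + 30 + 31 = 152.
Plus 2 days into Jun → day 154.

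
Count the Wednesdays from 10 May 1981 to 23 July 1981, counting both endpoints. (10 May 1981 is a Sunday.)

10 May 1981 is a Sunday; the first Wednesday on or after it is 13 May 1981 (3 days later).
From 13 May 1981 to 23 July 1981: 18 + 30 + 23 = 71 days (rest of May, June, July).
71 ÷ 7 = 10 full weeks with remainder 1, so 10 more Wednesdays after the first → 11.

11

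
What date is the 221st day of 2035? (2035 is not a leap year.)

January has 31 days (221 − 31 = 190 remain).
February has 28 days (190 − 28 = 162 remain).
March has 31 days (162 − 31 = 131 remain).
April has 30 days (131 − 30 = 101 remain).
May has 31 days (101 − 31 = 70 remain).
June has 30 days (70 − 30 = 40 remain).
July has 31 days (40 − 31 = 9 remain).
9 into August → August 9.

9 August 2035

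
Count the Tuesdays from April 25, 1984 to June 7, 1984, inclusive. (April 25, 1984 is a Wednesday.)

April 25, 1984 is a Wednesday; the first Tuesday on or after it is May 1, 1984 (6 days later).
From May 1, 1984 to June 7, 1984: 30 + 7 = 37 days (rest of May, June).
37 ÷ 7 = 5 full weeks with remainder 2, so 5 more Tuesdays after the first → 6.

6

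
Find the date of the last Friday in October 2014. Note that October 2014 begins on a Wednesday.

October 2014 begins on a Wednesday, so the first Friday is October 3 (2 days later).
October 2014 has 31 days. Adding weeks: 3, 10, 17, 24, 31 — the last one ≤ 31 is the 31st.

31 October 2014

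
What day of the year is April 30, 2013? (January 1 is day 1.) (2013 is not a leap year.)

Days in months before April: 31 + 28 + 31 = 90.
Plus 30 days into April → day 120.

120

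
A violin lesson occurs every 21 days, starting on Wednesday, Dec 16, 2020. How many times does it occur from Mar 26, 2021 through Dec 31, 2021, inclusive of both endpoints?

14

Occurrences land 21·i days after Dec 16, 2020 for i = 0, 1, 2, …
Mar 26, 2021 is 100 days after the start; 100 ÷ 21 = 4 remainder 16; since the remainder is 16, round up to i = 5. First occurrence in the window: #6 on Mar 31, 2021 (5×21 = 105 days in).
Dec 31, 2021 is 380 days after the start; 380 ÷ 21 = 18 remainder 2. Last occurrence in the window: #19 on Dec 29, 2021.
Occurrences #6 through #19: 14 in total.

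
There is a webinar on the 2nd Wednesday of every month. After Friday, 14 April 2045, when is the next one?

April 2045 starts on a Saturday; its first Wednesday is the 5th, so the 2nd Wednesday is the 12th — 12 April 2045.
That is not after 14 April 2045, so look at May 2045.
May 2045 starts on a Monday; its first Wednesday is the 3rd, so the 2nd Wednesday is the 10th — 10 May 2045.

10 May 2045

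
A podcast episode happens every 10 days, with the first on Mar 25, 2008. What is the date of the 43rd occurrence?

May 19, 2009

The 43rd occurrence is 42 intervals after the first: 42 × 10 = 420 days after Mar 25, 2008.
Mar has 31 days — 6 days to the end of Mar leaves 414.
From end of Mar to end of 2008 is 275 days (139 left).
Jan has 31 days (108 left).
Feb has 28 days (80 left).
Mar has 31 days (49 left).
Apr has 30 days (19 left).
19 days into May → May 19, 2009.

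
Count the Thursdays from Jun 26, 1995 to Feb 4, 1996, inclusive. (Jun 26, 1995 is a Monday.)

32

Jun 26, 1995 is a Monday; the first Thursday on or after it is Jun 29, 1995 (3 days later).
From Jun 29, 1995 to Feb 4, 1996: 1 + 31 + 31 + 30 + 31 + 30 + 31 + 31 + 4 = 220 days (rest of Jun, Jul, Aug, Sep, Oct, Nov, Dec, Jan, Feb).
220 ÷ 7 = 31 full weeks with remainder 3, so 31 more Thursdays after the first → 32.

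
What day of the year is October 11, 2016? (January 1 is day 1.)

Days in months before October: 31 + 29 + 31 + 30 + 31 + 30 + 31 + 31 + 30 = 274.
Plus 11 days into October → day 285.

285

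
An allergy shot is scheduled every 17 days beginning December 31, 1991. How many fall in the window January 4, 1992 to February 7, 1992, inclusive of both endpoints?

2

Occurrences land 17·i days after December 31, 1991 for i = 0, 1, 2, …
January 4, 1992 is 4 days after the start; 4 ÷ 17 = 0 remainder 4; since the remainder is 4, round up to i = 1. First occurrence in the window: #2 on January 17, 1992 (1×17 = 17 days in).
February 7, 1992 is 38 days after the start; 38 ÷ 17 = 2 remainder 4. Last occurrence in the window: #3 on February 3, 1992.
Occurrences #2 through #3: 2 in total.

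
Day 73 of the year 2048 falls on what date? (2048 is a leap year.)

January has 31 days (73 − 31 = 42 remain).
February has 29 days (42 − 29 = 13 remain).
13 into March → March 13.

13 March 2048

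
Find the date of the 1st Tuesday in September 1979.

4 September 1979

September 1979 begins on a Saturday, so the first Tuesday is September 4 (3 days later).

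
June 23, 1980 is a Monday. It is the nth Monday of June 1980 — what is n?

Day 23 falls in week ⌈23/7⌉ of the month.
Days 1–7 hold the 1st Monday, 8–14 the 2nd, 15–21 the 3rd, 22–28 the 4th, 29–31 the 5th.
23 is in the range for the 4th.

4th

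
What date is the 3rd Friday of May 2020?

The first Friday of May 2020 is May 1.
The 3rd Friday is 2 weeks later: 1 + 14 = 15.

15 May 2020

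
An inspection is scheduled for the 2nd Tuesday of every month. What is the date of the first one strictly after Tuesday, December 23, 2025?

December 2025 starts on a Monday; its first Tuesday is the 2nd, so the 2nd Tuesday is the 9th — December 9, 2025.
That is not after December 23, 2025, so look at January 2026.
January 2026 starts on a Thursday; its first Tuesday is the 6th, so the 2nd Tuesday is the 13th — January 13, 2026.

January 13, 2026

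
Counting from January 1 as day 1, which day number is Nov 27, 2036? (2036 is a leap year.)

332

Days in months before Nov: 31 + 29 + 31 + 30 + 31 + 30 + 31 + 31 + 30 + 31 = 305.
Plus 27 days into Nov → day 332.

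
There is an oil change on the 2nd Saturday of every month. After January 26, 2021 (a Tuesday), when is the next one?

February 13, 2021

January 2021 starts on a Friday; its first Saturday is the 2nd, so the 2nd Saturday is the 9th — January 9, 2021.
That is not after January 26, 2021, so look at February 2021.
February 2021 starts on a Monday; its first Saturday is the 6th, so the 2nd Saturday is the 13th — February 13, 2021.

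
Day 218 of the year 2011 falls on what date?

Jan has 31 days (218 − 31 = 187 remain).
Feb has 28 days (187 − 28 = 159 remain).
Mar has 31 days (159 − 31 = 128 remain).
Apr has 30 days (128 − 30 = 98 remain).
May has 31 days (98 − 31 = 67 remain).
Jun has 30 days (67 − 30 = 37 remain).
Jul has 31 days (37 − 31 = 6 remain).
6 into Aug → Aug 6.

Aug 6, 2011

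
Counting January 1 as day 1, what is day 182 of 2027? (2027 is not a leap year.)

Jan has 31 days (182 − 31 = 151 remain).
Feb has 28 days (151 − 28 = 123 remain).
Mar has 31 days (123 − 31 = 92 remain).
Apr has 30 days (92 − 30 = 62 remain).
May has 31 days (62 − 31 = 31 remain).
Jun has 30 days (31 − 30 = 1 remain).
1 into Jul → Jul 1.

Jul 1, 2027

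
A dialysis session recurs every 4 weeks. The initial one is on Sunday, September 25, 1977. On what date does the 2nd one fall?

The 2nd occurrence is 1 interval after the first: 1 × 28 = 28 days after September 25, 1977.
September has 30 days — 5 days to the end of September leaves 23.
23 days into October → October 23, 1977.

October 23, 1977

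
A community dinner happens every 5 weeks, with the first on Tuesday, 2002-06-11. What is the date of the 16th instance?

2003-11-18

The 16th occurrence is 15 intervals after the first: 15 × 35 = 525 days after 2002-06-11.
June has 30 days — 19 days to the end of June leaves 506.
From end of June to end of 2002 is 184 days (322 left).
January has 31 days (291 left).
February has 28 days (263 left).
March has 31 days (232 left).
April has 30 days (202 left).
May has 31 days (171 left).
June has 30 days (141 left).
July has 31 days (110 left).
August has 31 days (79 left).
September has 30 days (49 left).
October has 31 days (18 left).
18 days into November → 2003-11-18.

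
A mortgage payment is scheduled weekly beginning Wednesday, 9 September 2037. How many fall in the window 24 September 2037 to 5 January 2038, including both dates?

14

Occurrences land 7·i days after 9 September 2037 for i = 0, 1, 2, …
24 September 2037 is 15 days after the start; 15 ÷ 7 = 2 remainder 1; since the remainder is 1, round up to i = 3. First occurrence in the window: #4 on 30 September 2037 (3×7 = 21 days in).
5 January 2038 is 118 days after the start; 118 ÷ 7 = 16 remainder 6. Last occurrence in the window: #17 on 30 December 2037.
Occurrences #4 through #17: 14 in total.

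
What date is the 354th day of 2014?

2014-12-20

January has 31 days (354 − 31 = 323 remain).
February has 28 days (323 − 28 = 295 remain).
March has 31 days (295 − 31 = 264 remain).
April has 30 days (264 − 30 = 234 remain).
May has 31 days (234 − 31 = 203 remain).
June has 30 days (203 − 30 = 173 remain).
July has 31 days (173 − 31 = 142 remain).
August has 31 days (142 − 31 = 111 remain).
September has 30 days (111 − 30 = 81 remain).
October has 31 days (81 − 31 = 50 remain).
November has 30 days (50 − 30 = 20 remain).
20 into December → December 20.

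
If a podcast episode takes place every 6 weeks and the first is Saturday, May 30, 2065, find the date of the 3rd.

The 3rd occurrence is 2 intervals after the first: 2 × 42 = 84 days after May 30, 2065.
May has 31 days — 1 day to the end of May leaves 83.
June has 30 days (53 left).
July has 31 days (22 left).
22 days into August → August 22, 2065.

August 22, 2065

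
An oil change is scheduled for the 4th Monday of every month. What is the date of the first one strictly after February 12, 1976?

February 23, 1976

February 1976 starts on a Sunday; its first Monday is the 2nd, so the 4th Monday is the 23rd — February 23, 1976.
February 23, 1976 is after February 12, 1976, so that is the next one.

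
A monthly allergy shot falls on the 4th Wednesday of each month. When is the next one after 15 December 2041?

25 December 2041

December 2041 starts on a Sunday; its first Wednesday is the 4th, so the 4th Wednesday is the 25th — 25 December 2041.
25 December 2041 is after 15 December 2041, so that is the next one.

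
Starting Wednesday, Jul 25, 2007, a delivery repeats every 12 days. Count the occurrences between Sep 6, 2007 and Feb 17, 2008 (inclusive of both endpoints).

Occurrences land 12·i days after Jul 25, 2007 for i = 0, 1, 2, …
Sep 6, 2007 is 43 days after the start; 43 ÷ 12 = 3 remainder 7; since the remainder is 7, round up to i = 4. First occurrence in the window: #5 on Sep 11, 2007 (4×12 = 48 days in).
Feb 17, 2008 is 207 days after the start; 207 ÷ 12 = 17 remainder 3. Last occurrence in the window: #18 on Feb 14, 2008.
Occurrences #5 through #18: 14 in total.

14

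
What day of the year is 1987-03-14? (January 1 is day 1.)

73

Days in months before March: 31 + 28 = 59.
Plus 14 days into March → day 73.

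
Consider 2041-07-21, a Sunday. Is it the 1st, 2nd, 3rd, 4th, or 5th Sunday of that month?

3rd

Day 21 falls in week ⌈21/7⌉ of the month.
Days 1–7 hold the 1st Sunday, 8–14 the 2nd, 15–21 the 3rd, 22–28 the 4th, 29–31 the 5th.
21 is in the range for the 3rd.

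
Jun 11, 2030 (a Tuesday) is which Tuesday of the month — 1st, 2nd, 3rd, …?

Day 11 falls in week ⌈11/7⌉ of the month.
Days 1–7 hold the 1st Tuesday, 8–14 the 2nd, 15–21 the 3rd, 22–28 the 4th, 29–31 the 5th.
11 is in the range for the 2nd.

2nd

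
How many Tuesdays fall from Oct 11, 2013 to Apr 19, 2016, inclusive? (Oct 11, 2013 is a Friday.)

Oct 11, 2013 is a Friday; the first Tuesday on or after it is Oct 15, 2013 (4 days later).
From Oct 15, 2013 to Apr 19, 2016: 77 + 365 + 365 + 110 = 917 days (rest of 2013, 2014, 2015, to Apr 19, 2016 in 2016).
917 ÷ 7 = 131 full weeks with remainder 0, so 131 more Tuesdays after the first → 132.

132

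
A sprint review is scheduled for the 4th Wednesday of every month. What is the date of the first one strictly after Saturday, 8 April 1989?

April 1989 starts on a Saturday; its first Wednesday is the 5th, so the 4th Wednesday is the 26th — 26 April 1989.
26 April 1989 is after 8 April 1989, so that is the next one.

26 April 1989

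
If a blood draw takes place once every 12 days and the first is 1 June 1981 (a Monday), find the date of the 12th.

The 12th occurrence is 11 intervals after the first: 11 × 12 = 132 days after 1 June 1981.
June has 30 days — 29 days to the end of June leaves 103.
July has 31 days (72 left).
August has 31 days (41 left).
September has 30 days (11 left).
11 days into October → 11 October 1981.

11 October 1981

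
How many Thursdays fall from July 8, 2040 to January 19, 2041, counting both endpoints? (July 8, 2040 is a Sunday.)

28

July 8, 2040 is a Sunday; the first Thursday on or after it is July 12, 2040 (4 days later).
From July 12, 2040 to January 19, 2041: 19 + 31 + 30 + 31 + 30 + 31 + 19 = 191 days (rest of July, August, September, October, November, December, January).
191 ÷ 7 = 27 full weeks with remainder 2, so 27 more Thursdays after the first → 28.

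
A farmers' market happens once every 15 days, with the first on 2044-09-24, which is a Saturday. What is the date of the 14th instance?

The 14th occurrence is 13 intervals after the first: 13 × 15 = 195 days after 2044-09-24.
September has 30 days — 6 days to the end of September leaves 189.
October has 31 days (158 left).
November has 30 days (128 left).
December has 31 days (97 left).
January has 31 days (66 left).
February has 28 days (38 left).
March has 31 days (7 left).
7 days into April → 2045-04-07.

2045-04-07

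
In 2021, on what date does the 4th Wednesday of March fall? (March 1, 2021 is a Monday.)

24 March 2021

March 2021 begins on a Monday, so the first Wednesday is March 3 (2 days later).
The 4th Wednesday is 3 weeks later: 3 + 21 = 24.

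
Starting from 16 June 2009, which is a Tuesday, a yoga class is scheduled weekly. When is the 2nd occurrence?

The 2nd occurrence is 1 interval after the first: 1 × 7 = 7 days after 16 June 2009.
7 days later is 23 June 2009.

23 June 2009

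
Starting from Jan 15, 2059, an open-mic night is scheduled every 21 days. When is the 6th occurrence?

The 6th occurrence is 5 intervals after the first: 5 × 21 = 105 days after Jan 15, 2059.
Jan has 31 days — 16 days to the end of Jan leaves 89.
Feb has 28 days (61 left).
Mar has 31 days (30 left).
30 days into Apr → Apr 30, 2059.

Apr 30, 2059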